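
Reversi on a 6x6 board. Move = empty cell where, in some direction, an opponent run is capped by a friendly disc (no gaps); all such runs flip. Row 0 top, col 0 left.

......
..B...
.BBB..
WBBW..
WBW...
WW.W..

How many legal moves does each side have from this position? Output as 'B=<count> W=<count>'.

Answer: B=4 W=7

Derivation:
-- B to move --
(2,0): no bracket -> illegal
(2,4): no bracket -> illegal
(3,4): flips 1 -> legal
(4,3): flips 2 -> legal
(4,4): flips 1 -> legal
(5,2): flips 1 -> legal
(5,4): no bracket -> illegal
B mobility = 4
-- W to move --
(0,1): no bracket -> illegal
(0,2): flips 3 -> legal
(0,3): flips 2 -> legal
(1,0): no bracket -> illegal
(1,1): flips 4 -> legal
(1,3): flips 3 -> legal
(1,4): flips 3 -> legal
(2,0): flips 1 -> legal
(2,4): no bracket -> illegal
(3,4): no bracket -> illegal
(4,3): no bracket -> illegal
(5,2): flips 1 -> legal
W mobility = 7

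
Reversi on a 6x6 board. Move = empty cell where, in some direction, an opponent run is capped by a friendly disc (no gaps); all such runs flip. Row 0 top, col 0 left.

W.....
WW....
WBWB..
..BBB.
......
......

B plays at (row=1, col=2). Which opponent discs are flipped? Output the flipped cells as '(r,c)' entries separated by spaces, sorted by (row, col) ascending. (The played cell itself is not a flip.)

Dir NW: first cell '.' (not opp) -> no flip
Dir N: first cell '.' (not opp) -> no flip
Dir NE: first cell '.' (not opp) -> no flip
Dir W: opp run (1,1) (1,0), next=edge -> no flip
Dir E: first cell '.' (not opp) -> no flip
Dir SW: first cell 'B' (not opp) -> no flip
Dir S: opp run (2,2) capped by B -> flip
Dir SE: first cell 'B' (not opp) -> no flip

Answer: (2,2)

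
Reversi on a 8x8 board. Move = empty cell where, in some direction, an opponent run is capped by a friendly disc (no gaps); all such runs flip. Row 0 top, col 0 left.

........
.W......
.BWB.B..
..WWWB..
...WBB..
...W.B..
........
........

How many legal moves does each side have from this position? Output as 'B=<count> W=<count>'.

Answer: B=10 W=14

Derivation:
-- B to move --
(0,0): flips 3 -> legal
(0,1): flips 1 -> legal
(0,2): no bracket -> illegal
(1,0): no bracket -> illegal
(1,2): no bracket -> illegal
(1,3): no bracket -> illegal
(2,0): no bracket -> illegal
(2,4): flips 1 -> legal
(3,1): flips 3 -> legal
(4,1): flips 1 -> legal
(4,2): flips 1 -> legal
(5,2): flips 2 -> legal
(5,4): flips 2 -> legal
(6,2): flips 1 -> legal
(6,3): flips 3 -> legal
(6,4): no bracket -> illegal
B mobility = 10
-- W to move --
(1,0): flips 1 -> legal
(1,2): flips 1 -> legal
(1,3): flips 1 -> legal
(1,4): flips 1 -> legal
(1,5): no bracket -> illegal
(1,6): flips 1 -> legal
(2,0): flips 1 -> legal
(2,4): flips 1 -> legal
(2,6): flips 2 -> legal
(3,0): no bracket -> illegal
(3,1): flips 1 -> legal
(3,6): flips 1 -> legal
(4,6): flips 2 -> legal
(5,4): flips 1 -> legal
(5,6): flips 1 -> legal
(6,4): no bracket -> illegal
(6,5): no bracket -> illegal
(6,6): flips 2 -> legal
W mobility = 14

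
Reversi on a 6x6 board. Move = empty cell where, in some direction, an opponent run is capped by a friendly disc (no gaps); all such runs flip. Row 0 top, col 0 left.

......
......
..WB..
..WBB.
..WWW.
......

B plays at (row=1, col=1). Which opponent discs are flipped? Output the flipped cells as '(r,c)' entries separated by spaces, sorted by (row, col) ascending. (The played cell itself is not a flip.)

Dir NW: first cell '.' (not opp) -> no flip
Dir N: first cell '.' (not opp) -> no flip
Dir NE: first cell '.' (not opp) -> no flip
Dir W: first cell '.' (not opp) -> no flip
Dir E: first cell '.' (not opp) -> no flip
Dir SW: first cell '.' (not opp) -> no flip
Dir S: first cell '.' (not opp) -> no flip
Dir SE: opp run (2,2) capped by B -> flip

Answer: (2,2)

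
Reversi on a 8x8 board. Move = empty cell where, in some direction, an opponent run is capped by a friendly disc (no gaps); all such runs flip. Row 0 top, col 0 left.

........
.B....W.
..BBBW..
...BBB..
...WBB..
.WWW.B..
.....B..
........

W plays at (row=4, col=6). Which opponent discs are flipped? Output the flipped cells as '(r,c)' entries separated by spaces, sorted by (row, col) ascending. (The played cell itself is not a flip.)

Dir NW: opp run (3,5) (2,4), next='.' -> no flip
Dir N: first cell '.' (not opp) -> no flip
Dir NE: first cell '.' (not opp) -> no flip
Dir W: opp run (4,5) (4,4) capped by W -> flip
Dir E: first cell '.' (not opp) -> no flip
Dir SW: opp run (5,5), next='.' -> no flip
Dir S: first cell '.' (not opp) -> no flip
Dir SE: first cell '.' (not opp) -> no flip

Answer: (4,4) (4,5)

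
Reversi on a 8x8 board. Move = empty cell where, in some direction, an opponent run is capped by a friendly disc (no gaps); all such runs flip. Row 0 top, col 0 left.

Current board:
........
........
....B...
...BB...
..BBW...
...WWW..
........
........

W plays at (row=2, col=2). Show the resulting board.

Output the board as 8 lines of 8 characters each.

Place W at (2,2); scan 8 dirs for brackets.
Dir NW: first cell '.' (not opp) -> no flip
Dir N: first cell '.' (not opp) -> no flip
Dir NE: first cell '.' (not opp) -> no flip
Dir W: first cell '.' (not opp) -> no flip
Dir E: first cell '.' (not opp) -> no flip
Dir SW: first cell '.' (not opp) -> no flip
Dir S: first cell '.' (not opp) -> no flip
Dir SE: opp run (3,3) capped by W -> flip
All flips: (3,3)

Answer: ........
........
..W.B...
...WB...
..BBW...
...WWW..
........
........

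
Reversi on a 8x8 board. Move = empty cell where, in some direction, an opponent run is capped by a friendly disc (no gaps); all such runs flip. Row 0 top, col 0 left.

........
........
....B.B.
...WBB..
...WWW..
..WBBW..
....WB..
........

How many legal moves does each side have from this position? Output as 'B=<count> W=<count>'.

-- B to move --
(2,2): no bracket -> illegal
(2,3): flips 2 -> legal
(3,2): flips 2 -> legal
(3,6): flips 1 -> legal
(4,1): no bracket -> illegal
(4,2): flips 1 -> legal
(4,6): no bracket -> illegal
(5,1): flips 1 -> legal
(5,6): flips 2 -> legal
(6,1): flips 2 -> legal
(6,2): no bracket -> illegal
(6,3): flips 1 -> legal
(6,6): no bracket -> illegal
(7,3): no bracket -> illegal
(7,4): flips 1 -> legal
(7,5): flips 1 -> legal
B mobility = 10
-- W to move --
(1,3): no bracket -> illegal
(1,4): flips 2 -> legal
(1,5): flips 1 -> legal
(1,6): no bracket -> illegal
(1,7): flips 2 -> legal
(2,3): flips 1 -> legal
(2,5): flips 2 -> legal
(2,7): no bracket -> illegal
(3,6): flips 2 -> legal
(3,7): no bracket -> illegal
(4,2): flips 1 -> legal
(4,6): no bracket -> illegal
(5,6): no bracket -> illegal
(6,2): flips 1 -> legal
(6,3): flips 2 -> legal
(6,6): flips 1 -> legal
(7,4): no bracket -> illegal
(7,5): flips 1 -> legal
(7,6): flips 2 -> legal
W mobility = 12

Answer: B=10 W=12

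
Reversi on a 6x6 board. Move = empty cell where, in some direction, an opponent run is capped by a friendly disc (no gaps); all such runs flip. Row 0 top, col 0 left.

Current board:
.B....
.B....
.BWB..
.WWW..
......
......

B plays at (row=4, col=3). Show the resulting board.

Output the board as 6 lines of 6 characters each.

Answer: .B....
.B....
.BWB..
.WBB..
...B..
......

Derivation:
Place B at (4,3); scan 8 dirs for brackets.
Dir NW: opp run (3,2) capped by B -> flip
Dir N: opp run (3,3) capped by B -> flip
Dir NE: first cell '.' (not opp) -> no flip
Dir W: first cell '.' (not opp) -> no flip
Dir E: first cell '.' (not opp) -> no flip
Dir SW: first cell '.' (not opp) -> no flip
Dir S: first cell '.' (not opp) -> no flip
Dir SE: first cell '.' (not opp) -> no flip
All flips: (3,2) (3,3)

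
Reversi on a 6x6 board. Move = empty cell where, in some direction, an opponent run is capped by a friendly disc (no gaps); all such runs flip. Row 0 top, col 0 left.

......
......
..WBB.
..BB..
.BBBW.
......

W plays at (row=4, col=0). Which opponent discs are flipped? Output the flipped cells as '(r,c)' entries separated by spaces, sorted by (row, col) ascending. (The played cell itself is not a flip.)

Dir NW: edge -> no flip
Dir N: first cell '.' (not opp) -> no flip
Dir NE: first cell '.' (not opp) -> no flip
Dir W: edge -> no flip
Dir E: opp run (4,1) (4,2) (4,3) capped by W -> flip
Dir SW: edge -> no flip
Dir S: first cell '.' (not opp) -> no flip
Dir SE: first cell '.' (not opp) -> no flip

Answer: (4,1) (4,2) (4,3)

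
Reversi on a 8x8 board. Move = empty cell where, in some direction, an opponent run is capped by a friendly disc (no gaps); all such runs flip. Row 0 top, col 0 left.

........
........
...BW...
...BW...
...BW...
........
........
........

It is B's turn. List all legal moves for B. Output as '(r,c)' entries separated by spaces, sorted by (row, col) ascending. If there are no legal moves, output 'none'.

(1,3): no bracket -> illegal
(1,4): no bracket -> illegal
(1,5): flips 1 -> legal
(2,5): flips 2 -> legal
(3,5): flips 1 -> legal
(4,5): flips 2 -> legal
(5,3): no bracket -> illegal
(5,4): no bracket -> illegal
(5,5): flips 1 -> legal

Answer: (1,5) (2,5) (3,5) (4,5) (5,5)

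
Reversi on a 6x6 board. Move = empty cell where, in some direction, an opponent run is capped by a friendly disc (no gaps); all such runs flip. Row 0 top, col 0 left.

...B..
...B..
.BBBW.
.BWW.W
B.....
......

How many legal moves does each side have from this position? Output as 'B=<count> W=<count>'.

Answer: B=6 W=7

Derivation:
-- B to move --
(1,4): no bracket -> illegal
(1,5): no bracket -> illegal
(2,5): flips 1 -> legal
(3,4): flips 2 -> legal
(4,1): flips 1 -> legal
(4,2): flips 1 -> legal
(4,3): flips 2 -> legal
(4,4): flips 1 -> legal
(4,5): no bracket -> illegal
B mobility = 6
-- W to move --
(0,2): flips 1 -> legal
(0,4): no bracket -> illegal
(1,0): flips 1 -> legal
(1,1): flips 1 -> legal
(1,2): flips 1 -> legal
(1,4): flips 1 -> legal
(2,0): flips 3 -> legal
(3,0): flips 1 -> legal
(3,4): no bracket -> illegal
(4,1): no bracket -> illegal
(4,2): no bracket -> illegal
(5,0): no bracket -> illegal
(5,1): no bracket -> illegal
W mobility = 7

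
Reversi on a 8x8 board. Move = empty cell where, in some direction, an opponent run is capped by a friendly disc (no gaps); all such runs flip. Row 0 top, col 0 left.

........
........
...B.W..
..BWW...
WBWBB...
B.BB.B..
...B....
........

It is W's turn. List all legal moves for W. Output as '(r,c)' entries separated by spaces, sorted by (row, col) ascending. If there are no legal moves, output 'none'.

(1,2): flips 1 -> legal
(1,3): flips 1 -> legal
(1,4): no bracket -> illegal
(2,1): no bracket -> illegal
(2,2): flips 1 -> legal
(2,4): no bracket -> illegal
(3,0): no bracket -> illegal
(3,1): flips 1 -> legal
(3,5): no bracket -> illegal
(4,5): flips 2 -> legal
(4,6): no bracket -> illegal
(5,1): no bracket -> illegal
(5,4): flips 1 -> legal
(5,6): no bracket -> illegal
(6,0): flips 1 -> legal
(6,1): flips 2 -> legal
(6,2): flips 1 -> legal
(6,4): flips 1 -> legal
(6,5): no bracket -> illegal
(6,6): flips 2 -> legal
(7,2): no bracket -> illegal
(7,3): flips 3 -> legal
(7,4): no bracket -> illegal

Answer: (1,2) (1,3) (2,2) (3,1) (4,5) (5,4) (6,0) (6,1) (6,2) (6,4) (6,6) (7,3)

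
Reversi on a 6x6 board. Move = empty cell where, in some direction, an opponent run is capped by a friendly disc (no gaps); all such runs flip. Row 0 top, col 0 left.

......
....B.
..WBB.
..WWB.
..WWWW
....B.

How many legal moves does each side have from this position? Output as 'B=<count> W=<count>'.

Answer: B=6 W=7

Derivation:
-- B to move --
(1,1): no bracket -> illegal
(1,2): no bracket -> illegal
(1,3): no bracket -> illegal
(2,1): flips 3 -> legal
(3,1): flips 2 -> legal
(3,5): no bracket -> illegal
(4,1): flips 1 -> legal
(5,1): flips 2 -> legal
(5,2): flips 1 -> legal
(5,3): flips 2 -> legal
(5,5): no bracket -> illegal
B mobility = 6
-- W to move --
(0,3): no bracket -> illegal
(0,4): flips 3 -> legal
(0,5): flips 2 -> legal
(1,2): flips 2 -> legal
(1,3): flips 1 -> legal
(1,5): flips 1 -> legal
(2,5): flips 3 -> legal
(3,5): flips 1 -> legal
(5,3): no bracket -> illegal
(5,5): no bracket -> illegal
W mobility = 7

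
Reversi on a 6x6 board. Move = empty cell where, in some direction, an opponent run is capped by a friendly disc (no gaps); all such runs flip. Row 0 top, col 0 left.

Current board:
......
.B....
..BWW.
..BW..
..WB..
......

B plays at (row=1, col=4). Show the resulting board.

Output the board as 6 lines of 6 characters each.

Place B at (1,4); scan 8 dirs for brackets.
Dir NW: first cell '.' (not opp) -> no flip
Dir N: first cell '.' (not opp) -> no flip
Dir NE: first cell '.' (not opp) -> no flip
Dir W: first cell '.' (not opp) -> no flip
Dir E: first cell '.' (not opp) -> no flip
Dir SW: opp run (2,3) capped by B -> flip
Dir S: opp run (2,4), next='.' -> no flip
Dir SE: first cell '.' (not opp) -> no flip
All flips: (2,3)

Answer: ......
.B..B.
..BBW.
..BW..
..WB..
......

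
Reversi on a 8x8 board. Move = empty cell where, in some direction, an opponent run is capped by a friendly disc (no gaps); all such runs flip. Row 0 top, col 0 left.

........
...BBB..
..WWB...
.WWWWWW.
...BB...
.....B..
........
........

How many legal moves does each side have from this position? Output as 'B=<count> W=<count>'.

-- B to move --
(1,1): flips 2 -> legal
(1,2): no bracket -> illegal
(2,0): no bracket -> illegal
(2,1): flips 3 -> legal
(2,5): flips 1 -> legal
(2,6): flips 1 -> legal
(2,7): no bracket -> illegal
(3,0): no bracket -> illegal
(3,7): no bracket -> illegal
(4,0): flips 2 -> legal
(4,1): flips 2 -> legal
(4,2): flips 1 -> legal
(4,5): no bracket -> illegal
(4,6): flips 1 -> legal
(4,7): no bracket -> illegal
B mobility = 8
-- W to move --
(0,2): flips 2 -> legal
(0,3): flips 1 -> legal
(0,4): flips 3 -> legal
(0,5): flips 1 -> legal
(0,6): flips 2 -> legal
(1,2): no bracket -> illegal
(1,6): no bracket -> illegal
(2,5): flips 1 -> legal
(2,6): no bracket -> illegal
(4,2): no bracket -> illegal
(4,5): no bracket -> illegal
(4,6): no bracket -> illegal
(5,2): flips 1 -> legal
(5,3): flips 2 -> legal
(5,4): flips 2 -> legal
(5,6): no bracket -> illegal
(6,4): no bracket -> illegal
(6,5): no bracket -> illegal
(6,6): flips 2 -> legal
W mobility = 10

Answer: B=8 W=10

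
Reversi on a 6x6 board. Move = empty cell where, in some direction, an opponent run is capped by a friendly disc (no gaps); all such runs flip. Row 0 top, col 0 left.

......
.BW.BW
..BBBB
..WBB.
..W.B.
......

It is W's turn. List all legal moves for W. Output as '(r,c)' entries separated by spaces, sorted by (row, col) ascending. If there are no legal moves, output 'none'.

(0,0): no bracket -> illegal
(0,1): no bracket -> illegal
(0,2): no bracket -> illegal
(0,3): no bracket -> illegal
(0,4): no bracket -> illegal
(0,5): flips 2 -> legal
(1,0): flips 1 -> legal
(1,3): flips 1 -> legal
(2,0): no bracket -> illegal
(2,1): no bracket -> illegal
(3,1): no bracket -> illegal
(3,5): flips 3 -> legal
(4,3): no bracket -> illegal
(4,5): flips 2 -> legal
(5,3): no bracket -> illegal
(5,4): no bracket -> illegal
(5,5): no bracket -> illegal

Answer: (0,5) (1,0) (1,3) (3,5) (4,5)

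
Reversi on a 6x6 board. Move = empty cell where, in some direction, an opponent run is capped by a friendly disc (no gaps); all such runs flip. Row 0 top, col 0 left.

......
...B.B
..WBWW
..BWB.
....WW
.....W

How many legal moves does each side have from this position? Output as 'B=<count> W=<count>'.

-- B to move --
(1,1): no bracket -> illegal
(1,2): flips 1 -> legal
(1,4): flips 1 -> legal
(2,1): flips 1 -> legal
(3,1): flips 1 -> legal
(3,5): flips 2 -> legal
(4,2): flips 2 -> legal
(4,3): flips 1 -> legal
(5,3): no bracket -> illegal
(5,4): flips 1 -> legal
B mobility = 8
-- W to move --
(0,2): flips 1 -> legal
(0,3): flips 2 -> legal
(0,4): flips 1 -> legal
(0,5): flips 1 -> legal
(1,2): flips 2 -> legal
(1,4): no bracket -> illegal
(2,1): no bracket -> illegal
(3,1): flips 1 -> legal
(3,5): flips 1 -> legal
(4,1): no bracket -> illegal
(4,2): flips 1 -> legal
(4,3): flips 1 -> legal
W mobility = 9

Answer: B=8 W=9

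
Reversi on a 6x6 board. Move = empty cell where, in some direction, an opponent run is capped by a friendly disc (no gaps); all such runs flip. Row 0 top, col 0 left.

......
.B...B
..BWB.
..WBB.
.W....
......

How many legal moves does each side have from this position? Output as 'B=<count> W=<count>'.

Answer: B=4 W=6

Derivation:
-- B to move --
(1,2): flips 1 -> legal
(1,3): flips 1 -> legal
(1,4): no bracket -> illegal
(2,1): no bracket -> illegal
(3,0): no bracket -> illegal
(3,1): flips 1 -> legal
(4,0): no bracket -> illegal
(4,2): flips 1 -> legal
(4,3): no bracket -> illegal
(5,0): no bracket -> illegal
(5,1): no bracket -> illegal
(5,2): no bracket -> illegal
B mobility = 4
-- W to move --
(0,0): no bracket -> illegal
(0,1): no bracket -> illegal
(0,2): no bracket -> illegal
(0,4): no bracket -> illegal
(0,5): no bracket -> illegal
(1,0): no bracket -> illegal
(1,2): flips 1 -> legal
(1,3): no bracket -> illegal
(1,4): no bracket -> illegal
(2,0): no bracket -> illegal
(2,1): flips 1 -> legal
(2,5): flips 1 -> legal
(3,1): no bracket -> illegal
(3,5): flips 2 -> legal
(4,2): no bracket -> illegal
(4,3): flips 1 -> legal
(4,4): no bracket -> illegal
(4,5): flips 1 -> legal
W mobility = 6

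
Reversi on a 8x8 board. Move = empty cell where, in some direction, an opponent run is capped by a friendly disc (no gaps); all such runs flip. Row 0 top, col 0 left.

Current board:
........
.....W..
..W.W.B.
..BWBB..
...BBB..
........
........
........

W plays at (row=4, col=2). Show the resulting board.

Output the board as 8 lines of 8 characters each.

Answer: ........
.....W..
..W.W.B.
..WWBB..
..WBBB..
........
........
........

Derivation:
Place W at (4,2); scan 8 dirs for brackets.
Dir NW: first cell '.' (not opp) -> no flip
Dir N: opp run (3,2) capped by W -> flip
Dir NE: first cell 'W' (not opp) -> no flip
Dir W: first cell '.' (not opp) -> no flip
Dir E: opp run (4,3) (4,4) (4,5), next='.' -> no flip
Dir SW: first cell '.' (not opp) -> no flip
Dir S: first cell '.' (not opp) -> no flip
Dir SE: first cell '.' (not opp) -> no flip
All flips: (3,2)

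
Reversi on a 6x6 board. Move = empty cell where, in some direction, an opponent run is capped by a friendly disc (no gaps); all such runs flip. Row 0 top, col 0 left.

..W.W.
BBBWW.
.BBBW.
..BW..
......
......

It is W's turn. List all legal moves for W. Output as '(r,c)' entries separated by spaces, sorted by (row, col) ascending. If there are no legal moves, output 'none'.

(0,0): flips 2 -> legal
(0,1): no bracket -> illegal
(0,3): no bracket -> illegal
(2,0): flips 4 -> legal
(3,0): no bracket -> illegal
(3,1): flips 2 -> legal
(3,4): no bracket -> illegal
(4,1): flips 2 -> legal
(4,2): flips 3 -> legal
(4,3): no bracket -> illegal

Answer: (0,0) (2,0) (3,1) (4,1) (4,2)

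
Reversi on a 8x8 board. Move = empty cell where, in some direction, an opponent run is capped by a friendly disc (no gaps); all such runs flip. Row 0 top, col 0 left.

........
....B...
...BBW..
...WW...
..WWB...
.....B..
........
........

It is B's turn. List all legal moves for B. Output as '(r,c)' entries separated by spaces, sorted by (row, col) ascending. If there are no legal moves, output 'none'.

(1,5): no bracket -> illegal
(1,6): no bracket -> illegal
(2,2): flips 1 -> legal
(2,6): flips 1 -> legal
(3,1): no bracket -> illegal
(3,2): no bracket -> illegal
(3,5): no bracket -> illegal
(3,6): flips 1 -> legal
(4,1): flips 2 -> legal
(4,5): flips 1 -> legal
(5,1): flips 2 -> legal
(5,2): no bracket -> illegal
(5,3): flips 2 -> legal
(5,4): no bracket -> illegal

Answer: (2,2) (2,6) (3,6) (4,1) (4,5) (5,1) (5,3)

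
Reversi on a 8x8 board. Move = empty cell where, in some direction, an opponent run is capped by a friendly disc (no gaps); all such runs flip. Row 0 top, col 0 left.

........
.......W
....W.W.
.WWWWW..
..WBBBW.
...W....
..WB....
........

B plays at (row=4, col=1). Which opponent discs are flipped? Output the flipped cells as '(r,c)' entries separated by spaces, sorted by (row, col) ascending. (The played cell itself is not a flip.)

Dir NW: first cell '.' (not opp) -> no flip
Dir N: opp run (3,1), next='.' -> no flip
Dir NE: opp run (3,2), next='.' -> no flip
Dir W: first cell '.' (not opp) -> no flip
Dir E: opp run (4,2) capped by B -> flip
Dir SW: first cell '.' (not opp) -> no flip
Dir S: first cell '.' (not opp) -> no flip
Dir SE: first cell '.' (not opp) -> no flip

Answer: (4,2)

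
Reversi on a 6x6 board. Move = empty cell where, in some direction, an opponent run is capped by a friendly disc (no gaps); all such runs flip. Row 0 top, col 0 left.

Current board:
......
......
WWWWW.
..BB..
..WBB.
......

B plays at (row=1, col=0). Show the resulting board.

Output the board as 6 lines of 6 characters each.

Place B at (1,0); scan 8 dirs for brackets.
Dir NW: edge -> no flip
Dir N: first cell '.' (not opp) -> no flip
Dir NE: first cell '.' (not opp) -> no flip
Dir W: edge -> no flip
Dir E: first cell '.' (not opp) -> no flip
Dir SW: edge -> no flip
Dir S: opp run (2,0), next='.' -> no flip
Dir SE: opp run (2,1) capped by B -> flip
All flips: (2,1)

Answer: ......
B.....
WBWWW.
..BB..
..WBB.
......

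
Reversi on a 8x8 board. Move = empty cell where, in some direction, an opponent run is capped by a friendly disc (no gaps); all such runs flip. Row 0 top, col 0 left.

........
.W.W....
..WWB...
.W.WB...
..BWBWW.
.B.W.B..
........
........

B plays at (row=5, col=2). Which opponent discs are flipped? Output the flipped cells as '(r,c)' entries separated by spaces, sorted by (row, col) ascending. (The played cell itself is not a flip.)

Dir NW: first cell '.' (not opp) -> no flip
Dir N: first cell 'B' (not opp) -> no flip
Dir NE: opp run (4,3) capped by B -> flip
Dir W: first cell 'B' (not opp) -> no flip
Dir E: opp run (5,3), next='.' -> no flip
Dir SW: first cell '.' (not opp) -> no flip
Dir S: first cell '.' (not opp) -> no flip
Dir SE: first cell '.' (not opp) -> no flip

Answer: (4,3)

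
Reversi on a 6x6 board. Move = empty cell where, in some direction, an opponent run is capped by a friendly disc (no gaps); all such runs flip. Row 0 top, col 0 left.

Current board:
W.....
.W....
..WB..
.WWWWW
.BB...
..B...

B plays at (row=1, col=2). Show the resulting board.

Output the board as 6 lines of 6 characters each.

Answer: W.....
.WB...
..BB..
.WBWWW
.BB...
..B...

Derivation:
Place B at (1,2); scan 8 dirs for brackets.
Dir NW: first cell '.' (not opp) -> no flip
Dir N: first cell '.' (not opp) -> no flip
Dir NE: first cell '.' (not opp) -> no flip
Dir W: opp run (1,1), next='.' -> no flip
Dir E: first cell '.' (not opp) -> no flip
Dir SW: first cell '.' (not opp) -> no flip
Dir S: opp run (2,2) (3,2) capped by B -> flip
Dir SE: first cell 'B' (not opp) -> no flip
All flips: (2,2) (3,2)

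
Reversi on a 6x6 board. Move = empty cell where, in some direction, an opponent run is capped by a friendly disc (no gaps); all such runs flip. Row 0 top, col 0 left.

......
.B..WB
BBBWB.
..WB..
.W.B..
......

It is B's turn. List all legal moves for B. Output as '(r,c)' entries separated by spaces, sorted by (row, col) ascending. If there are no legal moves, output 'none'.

(0,3): no bracket -> illegal
(0,4): flips 1 -> legal
(0,5): no bracket -> illegal
(1,2): no bracket -> illegal
(1,3): flips 2 -> legal
(2,5): no bracket -> illegal
(3,0): no bracket -> illegal
(3,1): flips 1 -> legal
(3,4): no bracket -> illegal
(4,0): no bracket -> illegal
(4,2): flips 1 -> legal
(5,0): no bracket -> illegal
(5,1): no bracket -> illegal
(5,2): no bracket -> illegal

Answer: (0,4) (1,3) (3,1) (4,2)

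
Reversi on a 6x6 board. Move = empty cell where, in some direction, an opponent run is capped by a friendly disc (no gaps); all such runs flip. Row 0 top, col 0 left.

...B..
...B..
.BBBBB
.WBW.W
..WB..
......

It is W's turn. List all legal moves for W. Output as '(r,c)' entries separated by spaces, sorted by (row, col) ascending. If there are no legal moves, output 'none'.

(0,2): flips 2 -> legal
(0,4): flips 2 -> legal
(1,0): no bracket -> illegal
(1,1): flips 2 -> legal
(1,2): flips 2 -> legal
(1,4): no bracket -> illegal
(1,5): flips 2 -> legal
(2,0): no bracket -> illegal
(3,0): no bracket -> illegal
(3,4): no bracket -> illegal
(4,1): no bracket -> illegal
(4,4): flips 1 -> legal
(5,2): no bracket -> illegal
(5,3): flips 1 -> legal
(5,4): no bracket -> illegal

Answer: (0,2) (0,4) (1,1) (1,2) (1,5) (4,4) (5,3)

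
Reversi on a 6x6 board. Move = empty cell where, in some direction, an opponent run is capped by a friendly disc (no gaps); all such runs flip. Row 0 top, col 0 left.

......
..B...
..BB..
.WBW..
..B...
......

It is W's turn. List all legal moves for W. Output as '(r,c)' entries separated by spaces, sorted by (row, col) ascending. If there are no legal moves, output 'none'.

Answer: (1,1) (1,3) (5,1) (5,3)

Derivation:
(0,1): no bracket -> illegal
(0,2): no bracket -> illegal
(0,3): no bracket -> illegal
(1,1): flips 1 -> legal
(1,3): flips 2 -> legal
(1,4): no bracket -> illegal
(2,1): no bracket -> illegal
(2,4): no bracket -> illegal
(3,4): no bracket -> illegal
(4,1): no bracket -> illegal
(4,3): no bracket -> illegal
(5,1): flips 1 -> legal
(5,2): no bracket -> illegal
(5,3): flips 1 -> legal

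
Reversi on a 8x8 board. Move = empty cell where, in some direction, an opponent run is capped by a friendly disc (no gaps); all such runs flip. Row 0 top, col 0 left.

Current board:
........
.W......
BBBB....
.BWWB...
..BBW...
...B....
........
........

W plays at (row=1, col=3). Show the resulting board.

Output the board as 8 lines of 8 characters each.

Answer: ........
.W.W....
BBBW....
.BWWB...
..BBW...
...B....
........
........

Derivation:
Place W at (1,3); scan 8 dirs for brackets.
Dir NW: first cell '.' (not opp) -> no flip
Dir N: first cell '.' (not opp) -> no flip
Dir NE: first cell '.' (not opp) -> no flip
Dir W: first cell '.' (not opp) -> no flip
Dir E: first cell '.' (not opp) -> no flip
Dir SW: opp run (2,2) (3,1), next='.' -> no flip
Dir S: opp run (2,3) capped by W -> flip
Dir SE: first cell '.' (not opp) -> no flip
All flips: (2,3)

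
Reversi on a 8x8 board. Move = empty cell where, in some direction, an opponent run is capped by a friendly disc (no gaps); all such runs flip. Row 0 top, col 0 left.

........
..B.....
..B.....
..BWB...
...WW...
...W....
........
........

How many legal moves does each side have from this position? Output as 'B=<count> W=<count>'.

-- B to move --
(2,3): no bracket -> illegal
(2,4): no bracket -> illegal
(3,5): no bracket -> illegal
(4,2): no bracket -> illegal
(4,5): no bracket -> illegal
(5,2): flips 1 -> legal
(5,4): flips 2 -> legal
(5,5): flips 2 -> legal
(6,2): no bracket -> illegal
(6,3): no bracket -> illegal
(6,4): no bracket -> illegal
B mobility = 3
-- W to move --
(0,1): no bracket -> illegal
(0,2): no bracket -> illegal
(0,3): no bracket -> illegal
(1,1): flips 1 -> legal
(1,3): no bracket -> illegal
(2,1): flips 1 -> legal
(2,3): no bracket -> illegal
(2,4): flips 1 -> legal
(2,5): flips 1 -> legal
(3,1): flips 1 -> legal
(3,5): flips 1 -> legal
(4,1): no bracket -> illegal
(4,2): no bracket -> illegal
(4,5): no bracket -> illegal
W mobility = 6

Answer: B=3 W=6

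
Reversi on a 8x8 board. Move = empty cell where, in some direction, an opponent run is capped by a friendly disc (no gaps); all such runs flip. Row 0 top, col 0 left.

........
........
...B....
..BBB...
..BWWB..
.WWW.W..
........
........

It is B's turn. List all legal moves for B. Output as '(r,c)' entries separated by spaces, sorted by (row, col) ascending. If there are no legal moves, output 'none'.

Answer: (5,4) (6,0) (6,1) (6,2) (6,3) (6,4) (6,5) (6,6)

Derivation:
(3,5): no bracket -> illegal
(4,0): no bracket -> illegal
(4,1): no bracket -> illegal
(4,6): no bracket -> illegal
(5,0): no bracket -> illegal
(5,4): flips 2 -> legal
(5,6): no bracket -> illegal
(6,0): flips 1 -> legal
(6,1): flips 2 -> legal
(6,2): flips 1 -> legal
(6,3): flips 2 -> legal
(6,4): flips 1 -> legal
(6,5): flips 1 -> legal
(6,6): flips 2 -> legal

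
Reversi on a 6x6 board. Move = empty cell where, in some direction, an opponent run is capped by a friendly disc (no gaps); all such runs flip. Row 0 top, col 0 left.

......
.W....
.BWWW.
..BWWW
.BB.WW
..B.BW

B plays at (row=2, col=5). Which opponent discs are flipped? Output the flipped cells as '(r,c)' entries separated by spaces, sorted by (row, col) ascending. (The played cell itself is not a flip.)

Dir NW: first cell '.' (not opp) -> no flip
Dir N: first cell '.' (not opp) -> no flip
Dir NE: edge -> no flip
Dir W: opp run (2,4) (2,3) (2,2) capped by B -> flip
Dir E: edge -> no flip
Dir SW: opp run (3,4), next='.' -> no flip
Dir S: opp run (3,5) (4,5) (5,5), next=edge -> no flip
Dir SE: edge -> no flip

Answer: (2,2) (2,3) (2,4)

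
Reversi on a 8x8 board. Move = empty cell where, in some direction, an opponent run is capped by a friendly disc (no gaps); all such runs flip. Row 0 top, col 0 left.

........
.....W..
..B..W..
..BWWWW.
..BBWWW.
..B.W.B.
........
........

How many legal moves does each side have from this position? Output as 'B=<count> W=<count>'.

-- B to move --
(0,4): no bracket -> illegal
(0,5): no bracket -> illegal
(0,6): no bracket -> illegal
(1,4): no bracket -> illegal
(1,6): flips 2 -> legal
(2,3): flips 3 -> legal
(2,4): flips 1 -> legal
(2,6): flips 2 -> legal
(2,7): no bracket -> illegal
(3,7): flips 4 -> legal
(4,7): flips 3 -> legal
(5,3): no bracket -> illegal
(5,5): flips 2 -> legal
(5,7): no bracket -> illegal
(6,3): no bracket -> illegal
(6,4): no bracket -> illegal
(6,5): flips 1 -> legal
B mobility = 8
-- W to move --
(1,1): flips 1 -> legal
(1,2): no bracket -> illegal
(1,3): no bracket -> illegal
(2,1): flips 2 -> legal
(2,3): no bracket -> illegal
(3,1): flips 1 -> legal
(4,1): flips 2 -> legal
(4,7): no bracket -> illegal
(5,1): flips 1 -> legal
(5,3): flips 1 -> legal
(5,5): no bracket -> illegal
(5,7): no bracket -> illegal
(6,1): flips 2 -> legal
(6,2): no bracket -> illegal
(6,3): no bracket -> illegal
(6,5): no bracket -> illegal
(6,6): flips 1 -> legal
(6,7): flips 1 -> legal
W mobility = 9

Answer: B=8 W=9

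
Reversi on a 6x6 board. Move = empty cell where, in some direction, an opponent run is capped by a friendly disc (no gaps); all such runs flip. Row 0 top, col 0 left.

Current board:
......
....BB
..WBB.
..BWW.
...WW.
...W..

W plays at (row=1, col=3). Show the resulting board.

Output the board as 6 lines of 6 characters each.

Answer: ......
...WBB
..WWB.
..BWW.
...WW.
...W..

Derivation:
Place W at (1,3); scan 8 dirs for brackets.
Dir NW: first cell '.' (not opp) -> no flip
Dir N: first cell '.' (not opp) -> no flip
Dir NE: first cell '.' (not opp) -> no flip
Dir W: first cell '.' (not opp) -> no flip
Dir E: opp run (1,4) (1,5), next=edge -> no flip
Dir SW: first cell 'W' (not opp) -> no flip
Dir S: opp run (2,3) capped by W -> flip
Dir SE: opp run (2,4), next='.' -> no flip
All flips: (2,3)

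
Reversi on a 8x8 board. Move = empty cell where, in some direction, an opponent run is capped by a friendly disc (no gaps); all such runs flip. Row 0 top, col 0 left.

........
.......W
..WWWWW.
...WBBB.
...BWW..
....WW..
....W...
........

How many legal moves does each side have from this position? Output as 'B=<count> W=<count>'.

-- B to move --
(0,6): no bracket -> illegal
(0,7): no bracket -> illegal
(1,1): no bracket -> illegal
(1,2): flips 1 -> legal
(1,3): flips 3 -> legal
(1,4): flips 2 -> legal
(1,5): flips 1 -> legal
(1,6): flips 2 -> legal
(2,1): no bracket -> illegal
(2,7): no bracket -> illegal
(3,1): no bracket -> illegal
(3,2): flips 1 -> legal
(3,7): no bracket -> illegal
(4,2): no bracket -> illegal
(4,6): flips 2 -> legal
(5,3): flips 1 -> legal
(5,6): flips 1 -> legal
(6,3): flips 2 -> legal
(6,5): flips 3 -> legal
(6,6): no bracket -> illegal
(7,3): no bracket -> illegal
(7,4): flips 3 -> legal
(7,5): no bracket -> illegal
B mobility = 12
-- W to move --
(2,7): flips 1 -> legal
(3,2): flips 1 -> legal
(3,7): flips 3 -> legal
(4,2): flips 1 -> legal
(4,6): flips 2 -> legal
(4,7): flips 1 -> legal
(5,2): flips 2 -> legal
(5,3): flips 1 -> legal
W mobility = 8

Answer: B=12 W=8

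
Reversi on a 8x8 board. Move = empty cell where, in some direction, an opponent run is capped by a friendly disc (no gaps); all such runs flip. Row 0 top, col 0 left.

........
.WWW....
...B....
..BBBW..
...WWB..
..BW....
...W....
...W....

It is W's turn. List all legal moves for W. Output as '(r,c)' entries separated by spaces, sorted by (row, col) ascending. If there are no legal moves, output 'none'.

Answer: (2,1) (2,2) (2,4) (2,5) (3,1) (4,1) (4,6) (5,1) (5,5) (5,6) (6,1)

Derivation:
(1,4): no bracket -> illegal
(2,1): flips 1 -> legal
(2,2): flips 1 -> legal
(2,4): flips 1 -> legal
(2,5): flips 1 -> legal
(3,1): flips 3 -> legal
(3,6): no bracket -> illegal
(4,1): flips 1 -> legal
(4,2): no bracket -> illegal
(4,6): flips 1 -> legal
(5,1): flips 1 -> legal
(5,4): no bracket -> illegal
(5,5): flips 1 -> legal
(5,6): flips 3 -> legal
(6,1): flips 1 -> legal
(6,2): no bracket -> illegal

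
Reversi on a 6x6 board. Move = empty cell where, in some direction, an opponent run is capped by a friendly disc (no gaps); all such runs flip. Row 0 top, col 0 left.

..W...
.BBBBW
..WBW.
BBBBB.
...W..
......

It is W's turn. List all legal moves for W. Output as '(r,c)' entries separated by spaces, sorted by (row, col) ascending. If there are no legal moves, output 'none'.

Answer: (0,0) (0,3) (0,4) (1,0) (2,0) (2,1) (2,5) (4,0) (4,2) (4,4)

Derivation:
(0,0): flips 1 -> legal
(0,1): no bracket -> illegal
(0,3): flips 3 -> legal
(0,4): flips 2 -> legal
(0,5): no bracket -> illegal
(1,0): flips 4 -> legal
(2,0): flips 1 -> legal
(2,1): flips 1 -> legal
(2,5): flips 1 -> legal
(3,5): no bracket -> illegal
(4,0): flips 1 -> legal
(4,1): no bracket -> illegal
(4,2): flips 2 -> legal
(4,4): flips 2 -> legal
(4,5): no bracket -> illegal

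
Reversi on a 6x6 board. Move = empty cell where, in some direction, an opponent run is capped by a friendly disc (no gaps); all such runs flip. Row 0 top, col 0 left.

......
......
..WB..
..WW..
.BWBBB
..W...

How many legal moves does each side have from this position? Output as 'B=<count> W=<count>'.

-- B to move --
(1,1): flips 2 -> legal
(1,2): no bracket -> illegal
(1,3): no bracket -> illegal
(2,1): flips 2 -> legal
(2,4): no bracket -> illegal
(3,1): no bracket -> illegal
(3,4): no bracket -> illegal
(5,1): no bracket -> illegal
(5,3): no bracket -> illegal
B mobility = 2
-- W to move --
(1,2): no bracket -> illegal
(1,3): flips 1 -> legal
(1,4): flips 1 -> legal
(2,4): flips 1 -> legal
(3,0): flips 1 -> legal
(3,1): no bracket -> illegal
(3,4): flips 1 -> legal
(3,5): no bracket -> illegal
(4,0): flips 1 -> legal
(5,0): flips 1 -> legal
(5,1): no bracket -> illegal
(5,3): flips 1 -> legal
(5,4): flips 1 -> legal
(5,5): flips 1 -> legal
W mobility = 10

Answer: B=2 W=10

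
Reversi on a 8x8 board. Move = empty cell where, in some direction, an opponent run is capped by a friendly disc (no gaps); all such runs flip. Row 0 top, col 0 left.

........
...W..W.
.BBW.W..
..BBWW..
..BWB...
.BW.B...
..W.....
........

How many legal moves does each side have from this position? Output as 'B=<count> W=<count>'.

Answer: B=9 W=11

Derivation:
-- B to move --
(0,2): no bracket -> illegal
(0,3): flips 2 -> legal
(0,4): flips 1 -> legal
(0,5): no bracket -> illegal
(0,6): no bracket -> illegal
(0,7): no bracket -> illegal
(1,2): no bracket -> illegal
(1,4): flips 1 -> legal
(1,5): no bracket -> illegal
(1,7): no bracket -> illegal
(2,4): flips 2 -> legal
(2,6): flips 1 -> legal
(2,7): no bracket -> illegal
(3,6): flips 2 -> legal
(4,1): no bracket -> illegal
(4,5): no bracket -> illegal
(4,6): no bracket -> illegal
(5,3): flips 2 -> legal
(6,1): no bracket -> illegal
(6,3): no bracket -> illegal
(7,1): no bracket -> illegal
(7,2): flips 2 -> legal
(7,3): flips 1 -> legal
B mobility = 9
-- W to move --
(1,0): flips 2 -> legal
(1,1): no bracket -> illegal
(1,2): flips 3 -> legal
(2,0): flips 2 -> legal
(2,4): no bracket -> illegal
(3,0): no bracket -> illegal
(3,1): flips 3 -> legal
(4,0): flips 1 -> legal
(4,1): flips 2 -> legal
(4,5): flips 1 -> legal
(5,0): flips 1 -> legal
(5,3): flips 1 -> legal
(5,5): no bracket -> illegal
(6,0): no bracket -> illegal
(6,1): no bracket -> illegal
(6,3): no bracket -> illegal
(6,4): flips 2 -> legal
(6,5): flips 1 -> legal
W mobility = 11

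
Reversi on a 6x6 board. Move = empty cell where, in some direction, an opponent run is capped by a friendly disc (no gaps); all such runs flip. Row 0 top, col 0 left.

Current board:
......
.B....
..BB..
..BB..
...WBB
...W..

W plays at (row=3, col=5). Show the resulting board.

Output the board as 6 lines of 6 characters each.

Place W at (3,5); scan 8 dirs for brackets.
Dir NW: first cell '.' (not opp) -> no flip
Dir N: first cell '.' (not opp) -> no flip
Dir NE: edge -> no flip
Dir W: first cell '.' (not opp) -> no flip
Dir E: edge -> no flip
Dir SW: opp run (4,4) capped by W -> flip
Dir S: opp run (4,5), next='.' -> no flip
Dir SE: edge -> no flip
All flips: (4,4)

Answer: ......
.B....
..BB..
..BB.W
...WWB
...W..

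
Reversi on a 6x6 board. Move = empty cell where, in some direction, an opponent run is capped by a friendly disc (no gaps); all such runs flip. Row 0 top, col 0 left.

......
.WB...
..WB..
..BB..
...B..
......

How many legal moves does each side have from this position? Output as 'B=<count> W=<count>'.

Answer: B=3 W=5

Derivation:
-- B to move --
(0,0): flips 2 -> legal
(0,1): no bracket -> illegal
(0,2): no bracket -> illegal
(1,0): flips 1 -> legal
(1,3): no bracket -> illegal
(2,0): no bracket -> illegal
(2,1): flips 1 -> legal
(3,1): no bracket -> illegal
B mobility = 3
-- W to move --
(0,1): no bracket -> illegal
(0,2): flips 1 -> legal
(0,3): no bracket -> illegal
(1,3): flips 1 -> legal
(1,4): no bracket -> illegal
(2,1): no bracket -> illegal
(2,4): flips 1 -> legal
(3,1): no bracket -> illegal
(3,4): no bracket -> illegal
(4,1): no bracket -> illegal
(4,2): flips 1 -> legal
(4,4): flips 1 -> legal
(5,2): no bracket -> illegal
(5,3): no bracket -> illegal
(5,4): no bracket -> illegal
W mobility = 5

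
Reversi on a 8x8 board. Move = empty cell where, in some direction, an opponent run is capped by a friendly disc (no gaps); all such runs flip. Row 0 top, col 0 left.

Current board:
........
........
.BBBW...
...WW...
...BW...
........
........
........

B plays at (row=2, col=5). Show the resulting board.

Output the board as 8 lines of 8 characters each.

Answer: ........
........
.BBBBB..
...WB...
...BW...
........
........
........

Derivation:
Place B at (2,5); scan 8 dirs for brackets.
Dir NW: first cell '.' (not opp) -> no flip
Dir N: first cell '.' (not opp) -> no flip
Dir NE: first cell '.' (not opp) -> no flip
Dir W: opp run (2,4) capped by B -> flip
Dir E: first cell '.' (not opp) -> no flip
Dir SW: opp run (3,4) capped by B -> flip
Dir S: first cell '.' (not opp) -> no flip
Dir SE: first cell '.' (not opp) -> no flip
All flips: (2,4) (3,4)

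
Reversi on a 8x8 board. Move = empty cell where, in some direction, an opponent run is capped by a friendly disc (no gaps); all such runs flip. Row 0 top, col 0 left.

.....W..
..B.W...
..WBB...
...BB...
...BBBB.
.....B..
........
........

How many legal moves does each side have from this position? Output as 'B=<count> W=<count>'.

-- B to move --
(0,3): no bracket -> illegal
(0,4): flips 1 -> legal
(0,6): no bracket -> illegal
(1,1): flips 1 -> legal
(1,3): no bracket -> illegal
(1,5): no bracket -> illegal
(1,6): no bracket -> illegal
(2,1): flips 1 -> legal
(2,5): no bracket -> illegal
(3,1): no bracket -> illegal
(3,2): flips 1 -> legal
B mobility = 4
-- W to move --
(0,1): no bracket -> illegal
(0,2): flips 1 -> legal
(0,3): no bracket -> illegal
(1,1): no bracket -> illegal
(1,3): no bracket -> illegal
(1,5): no bracket -> illegal
(2,1): no bracket -> illegal
(2,5): flips 2 -> legal
(3,2): flips 1 -> legal
(3,5): no bracket -> illegal
(3,6): no bracket -> illegal
(3,7): no bracket -> illegal
(4,2): no bracket -> illegal
(4,7): no bracket -> illegal
(5,2): no bracket -> illegal
(5,3): no bracket -> illegal
(5,4): flips 3 -> legal
(5,6): no bracket -> illegal
(5,7): no bracket -> illegal
(6,4): no bracket -> illegal
(6,5): no bracket -> illegal
(6,6): flips 3 -> legal
W mobility = 5

Answer: B=4 W=5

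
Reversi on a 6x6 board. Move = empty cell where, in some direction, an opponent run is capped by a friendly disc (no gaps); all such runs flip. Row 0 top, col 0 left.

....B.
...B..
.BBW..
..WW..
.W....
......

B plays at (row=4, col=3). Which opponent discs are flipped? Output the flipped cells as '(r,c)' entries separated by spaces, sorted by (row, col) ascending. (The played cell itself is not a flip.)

Dir NW: opp run (3,2) capped by B -> flip
Dir N: opp run (3,3) (2,3) capped by B -> flip
Dir NE: first cell '.' (not opp) -> no flip
Dir W: first cell '.' (not opp) -> no flip
Dir E: first cell '.' (not opp) -> no flip
Dir SW: first cell '.' (not opp) -> no flip
Dir S: first cell '.' (not opp) -> no flip
Dir SE: first cell '.' (not opp) -> no flip

Answer: (2,3) (3,2) (3,3)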